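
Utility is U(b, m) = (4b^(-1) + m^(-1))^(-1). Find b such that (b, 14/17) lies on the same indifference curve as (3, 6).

b = 14

U depends on (b, m) only through S = 4b^(-1) + m^(-1), so equal utility means equal S. At (3, 6): S = 1.5.
With m = 14/17: (14/17)^(-1) = 17/14, so 4b^(-1) = 1.5 − 17/14 = 2/7, i.e. b^(-1) = 1/14.
Hence b = 1/(1/14) = 14.
Check: U(14, 14/17) = 0.6667.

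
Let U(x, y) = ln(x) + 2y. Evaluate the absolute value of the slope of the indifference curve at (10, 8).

MU_x = 1/x, MU_y = 2.
MRS = 1/x ÷ 2.
At (10, 8): MRS = 0.05.
So at (10, 8) the consumer would give up 0.05 units of y for one more unit of x.

MRS = 0.05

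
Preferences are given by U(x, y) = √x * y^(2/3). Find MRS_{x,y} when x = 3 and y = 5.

MU_x = 0.5·x^(-0.5)·y^(2/3) and MU_y = 2/3·√x·y^(-1/3).
MRS = MU_x/MU_y = (0.75)·y/x.
At (3, 5): MRS = 1.25.
The indifference curve has slope −1.25 at this bundle.

MRS = 1.25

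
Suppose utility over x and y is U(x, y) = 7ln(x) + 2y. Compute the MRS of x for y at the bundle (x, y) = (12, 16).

MRS = 7/24

MU_x = 7/x, MU_y = 2.
MRS = 7/x ÷ 2.
At (12, 16): MRS = 7/24.
That is, one extra unit of x is worth 7/24 units of y at the margin.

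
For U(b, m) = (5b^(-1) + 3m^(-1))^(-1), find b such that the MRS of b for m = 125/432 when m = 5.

For CES with ρ = -1, MRS = (5/3)·(m/b)^2.
Setting (5/3)·(5/b)^2 = 125/432 gives (5/b)^2 = 25/144, so 5/b = 5/12 and b = 12.

b = 12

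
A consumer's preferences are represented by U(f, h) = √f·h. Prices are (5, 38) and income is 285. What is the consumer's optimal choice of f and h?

MU_f = 0.5·f^(-0.5)·h and MU_h = √f.
MRS = MU_f/MU_h = (0.5)·h/f.
Tangency: set MRS = p_f/p_h = 5/38.
So (0.5)·h/f = 5/38, i.e. h = (5/19)·f.
Substitute into the budget 5·f + 38·h = 285: 15·f = 285, so f* = 19.
Then h* = (5/19)·19 = 5.

f* = 19, h* = 5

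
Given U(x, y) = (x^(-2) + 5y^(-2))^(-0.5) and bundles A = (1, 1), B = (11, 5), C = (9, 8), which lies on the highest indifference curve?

Bundle C

Evaluate utility at each bundle:
U(A) = 0.408.
U(B) = 2.191.
U(C) = 3.325.
Highest utility is C, so C ≻ B ≻ A.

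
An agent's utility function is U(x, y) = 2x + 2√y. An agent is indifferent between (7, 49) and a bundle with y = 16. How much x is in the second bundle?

U(7, 49) = 28.
Set U(x, 16) = 28 and solve.
With y = 16: √16 = 4, so 2x = 28 − 2·4 = 20 and x = 10.
Check: U(10, 16) = 28.

x = 10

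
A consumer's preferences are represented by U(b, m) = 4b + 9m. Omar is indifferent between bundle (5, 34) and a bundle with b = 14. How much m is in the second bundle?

m = 30

U(5, 34) = 326.
Set U(14, m) = 326 and solve.
4·14 + 9m = 326 ⇒ 9m = 270 ⇒ m = 30.
Check: U(14, 30) = 326.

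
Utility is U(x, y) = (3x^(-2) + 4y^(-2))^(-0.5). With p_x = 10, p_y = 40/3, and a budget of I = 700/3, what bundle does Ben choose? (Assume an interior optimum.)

x* = 10, y* = 10

For CES with ρ = -2, MRS = (3/4)·(y/x)^3.
Tangency: set MRS = p_x/p_y = 10/(40/3) = 0.75.
So (y/x)^3 = 1; taking the cube root, y/x = 1, i.e. y = x.
Substitute into the budget 10·x + (40/3)·y = 700/3: (70/3)·x = 700/3, so x* = 10 and y* = 10.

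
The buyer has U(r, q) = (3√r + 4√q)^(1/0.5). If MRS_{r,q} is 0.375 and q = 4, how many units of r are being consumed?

For CES with ρ = 0.5, MRS = (3/4)·√(q/r).
Setting (3/4)·√(4/r) = 0.375 gives √(4/r) = 0.5, so 4/r = 0.25 and r = 16.

r = 16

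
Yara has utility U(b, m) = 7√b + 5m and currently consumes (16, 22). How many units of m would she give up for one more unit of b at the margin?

MRS = 7/40

MU_b = 7/(2√b), MU_m = 5.
MRS = 7/(2√b) ÷ 5.
At (16, 22): MRS = 7/40.
So at (16, 22) the consumer would give up 7/40 units of m for one more unit of b.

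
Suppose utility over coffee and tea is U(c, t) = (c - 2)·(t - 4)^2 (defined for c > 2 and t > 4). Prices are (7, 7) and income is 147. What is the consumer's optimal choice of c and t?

MU_c = (t−4)^2, MU_t = 2·(c−2)·(t−4).
MRS = (1/2)·(t−4)/(c−2).
Tangency: set MRS = p_c/p_t = 7/7 = 1.
So (1/2)·(t − 4)/(c − 2) = 1, i.e. (t − 4) = 2·(c − 2).
Rewrite the budget in excess-of-subsistence terms: 7·(c − 2) + 7·(t − 4) = 147 − 7·2 − 7·4 = 105.
Substituting, 21·(c − 2) = 105, so c − 2 = 5 and c* = 7.
Then t − 4 = 2·5 = 10, so t* = 14.

c* = 7, t* = 14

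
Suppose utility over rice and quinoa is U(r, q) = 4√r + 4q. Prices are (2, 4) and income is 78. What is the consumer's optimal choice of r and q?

MU_r = 4/(2√r), MU_q = 4.
MRS = 4/(2√r) ÷ 4.
Tangency: set MRS = p_r/p_q = 2/4 = 0.5.
MRS depends only on r: 0.5/√r = 0.5 ⇒ √r = 0.5/0.5 = 1 ⇒ r* = 1.
From the budget, 4·q = 78 − 2·1 = 76, so q* = 19.

r* = 1, q* = 19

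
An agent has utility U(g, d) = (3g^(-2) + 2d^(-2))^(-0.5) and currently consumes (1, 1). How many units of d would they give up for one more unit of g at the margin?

For CES with ρ = -2, MRS = (3/2)·(d/g)^3.
At (1, 1): MRS = 1.5.
So at (1, 1) the consumer would give up 1.5 units of d for one more unit of g.

MRS = 1.5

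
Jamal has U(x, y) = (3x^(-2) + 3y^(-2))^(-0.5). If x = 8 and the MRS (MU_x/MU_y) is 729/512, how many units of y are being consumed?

y = 9

For CES with ρ = -2, MRS = (y/x)^3.
Setting (y/8)^3 = 729/512 gives y/8 = 1.125 and y = 9.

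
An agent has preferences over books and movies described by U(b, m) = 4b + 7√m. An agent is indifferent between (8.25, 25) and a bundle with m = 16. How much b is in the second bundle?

b = 10

U(8.25, 25) = 68.
Set U(b, 16) = 68 and solve.
With m = 16: √16 = 4, so 4b = 68 − 7·4 = 40 and b = 10.
Check: U(10, 16) = 68.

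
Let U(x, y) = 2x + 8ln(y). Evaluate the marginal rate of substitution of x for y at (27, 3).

MRS = 0.75

MU_x = 2, MU_y = 8/y.
MRS = 2 ÷ (8/y).
At (27, 3): MRS = 0.75.
That is, one extra unit of x is worth 0.75 units of y at the margin.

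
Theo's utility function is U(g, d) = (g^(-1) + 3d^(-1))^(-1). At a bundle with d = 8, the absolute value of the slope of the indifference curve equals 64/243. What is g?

For CES with ρ = -1, MRS = (1/3)·(d/g)^2.
Setting (1/3)·(8/g)^2 = 64/243 gives (8/g)^2 = 64/81, so 8/g = 8/9 and g = 9.

g = 9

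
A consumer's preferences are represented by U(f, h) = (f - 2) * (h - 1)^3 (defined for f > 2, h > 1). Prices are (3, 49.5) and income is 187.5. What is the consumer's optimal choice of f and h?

f* = 13, h* = 3

MU_f = (h−1)^3, MU_h = 3·(f−2)·(h−1)^2.
MRS = (1/3)·(h−1)/(f−2).
Tangency: set MRS = p_f/p_h = 3/49.5 = 2/33.
So (1/3)·(h − 1)/(f − 2) = 2/33, i.e. (h − 1) = (2/11)·(f − 2).
Rewrite the budget in excess-of-subsistence terms: 3·(f − 2) + 49.5·(h − 1) = 187.5 − 3·2 − 49.5·1 = 132.
Substituting, 12·(f − 2) = 132, so f − 2 = 11 and f* = 13.
Then h − 1 = (2/11)·11 = 2, so h* = 3.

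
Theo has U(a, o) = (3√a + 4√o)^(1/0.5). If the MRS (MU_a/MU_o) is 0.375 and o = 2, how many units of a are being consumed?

a = 8

For CES with ρ = 0.5, MRS = (3/4)·√(o/a).
Setting (3/4)·√(2/a) = 0.375 gives √(2/a) = 0.5, so 2/a = 0.25 and a = 8.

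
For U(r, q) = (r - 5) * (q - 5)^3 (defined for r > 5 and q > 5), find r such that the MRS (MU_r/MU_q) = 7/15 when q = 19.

r = 15

MU_r = (q−5)^3, MU_q = 3·(r−5)·(q−5)^2.
MRS = (1/3)·(q−5)/(r−5).
Substitute q = 19: MRS = (14/3)/(r − 5). Setting this equal to 7/15 gives r − 5 = (14/3)/(7/15) = 10, so r = 15.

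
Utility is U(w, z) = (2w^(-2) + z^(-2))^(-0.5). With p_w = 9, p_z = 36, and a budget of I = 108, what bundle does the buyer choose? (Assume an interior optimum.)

w* = 4, z* = 2

For CES with ρ = -2, MRS = (2/1)·(z/w)^3.
Tangency: set MRS = p_w/p_z = 9/36 = 0.25.
So (z/w)^3 = 0.125; taking the cube root, z/w = 0.5, i.e. z = 0.5·w.
Substitute into the budget 9·w + 36·z = 108: 27·w = 108, so w* = 4 and z* = 0.5·4 = 2.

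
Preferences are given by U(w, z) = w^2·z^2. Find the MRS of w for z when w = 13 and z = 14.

MRS = 14/13

MU_w = 2·w·z^2 and MU_z = 2·w^2·z.
MRS = MU_w/MU_z = z/w.
At (13, 14): MRS = 14/13.
That is, one extra unit of w is worth 14/13 units of z at the margin.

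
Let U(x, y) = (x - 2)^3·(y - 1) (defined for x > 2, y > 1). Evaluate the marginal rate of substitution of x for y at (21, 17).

MRS = 48/19

MU_x = 3·(x−2)^2·(y−1), MU_y = (x−2)^3.
MRS = (3/1)·(y−1)/(x−2).
At (21, 17): MRS = 48/19.
The indifference curve has slope −48/19 at this bundle.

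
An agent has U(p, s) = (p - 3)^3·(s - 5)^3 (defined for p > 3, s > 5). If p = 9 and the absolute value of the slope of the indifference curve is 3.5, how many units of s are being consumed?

s = 26

MU_p = 3·(p−3)^2·(s−5)^3, MU_s = 3·(p−3)^3·(s−5)^2.
MRS = (s−5)/(p−3).
Substitute p = 9: MRS = (s − 5)/6. Setting this equal to 3.5 gives s − 5 = 3.5·6 = 21, so s = 26.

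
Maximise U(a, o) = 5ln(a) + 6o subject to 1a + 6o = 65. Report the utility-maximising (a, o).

MU_a = 5/a, MU_o = 6.
MRS = 5/a ÷ 6.
Tangency: set MRS = p_a/p_o = 1/6.
MRS depends only on a: (5/6)/a = 1/6 ⇒ a* = (5/6)/(1/6) = 5.
From the budget, 6·o = 65 − 1·5 = 60, so o* = 10.

a* = 5, o* = 10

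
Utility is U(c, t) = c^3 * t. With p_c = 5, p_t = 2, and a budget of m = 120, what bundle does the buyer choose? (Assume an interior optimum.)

MU_c = 3·c^2·t and MU_t = c^3.
MRS = MU_c/MU_t = (3/1)·t/c.
Tangency: set MRS = p_c/p_t = 5/2 = 2.5.
So (3/1)·t/c = 2.5, i.e. t = (5/6)·c.
Substitute into the budget 5·c + 2·t = 120: (20/3)·c = 120, so c* = 18.
Then t* = (5/6)·18 = 15.

c* = 18, t* = 15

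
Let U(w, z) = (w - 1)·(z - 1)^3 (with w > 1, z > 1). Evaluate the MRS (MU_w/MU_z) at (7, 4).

MU_w = (z−1)^3, MU_z = 3·(w−1)·(z−1)^2.
MRS = (1/3)·(z−1)/(w−1).
At (7, 4): MRS = 1/6.
The indifference curve has slope −1/6 at this bundle.

MRS = 1/6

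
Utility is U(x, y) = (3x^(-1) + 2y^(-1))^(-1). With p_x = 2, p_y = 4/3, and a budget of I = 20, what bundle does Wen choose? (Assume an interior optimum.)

x* = 6, y* = 6

For CES with ρ = -1, MRS = (3/2)·(y/x)^2.
Tangency: set MRS = p_x/p_y = 2/(4/3) = 1.5.
So (y/x)^2 = 1; taking the square root, y/x = 1, i.e. y = x.
Substitute into the budget 2·x + (4/3)·y = 20: (10/3)·x = 20, so x* = 6 and y* = 6.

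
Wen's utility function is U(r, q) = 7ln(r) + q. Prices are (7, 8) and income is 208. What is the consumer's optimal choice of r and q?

r* = 8, q* = 19

MU_r = 7/r, MU_q = 1.
MRS = 7/r ÷ 1.
Tangency: set MRS = p_r/p_q = 7/8 = 0.875.
MRS depends only on r: 7/r = 0.875 ⇒ r* = 7/0.875 = 8.
From the budget, 8·q = 208 − 7·8 = 152, so q* = 19.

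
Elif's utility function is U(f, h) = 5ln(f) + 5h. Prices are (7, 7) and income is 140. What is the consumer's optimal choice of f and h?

f* = 1, h* = 19

MU_f = 5/f, MU_h = 5.
MRS = 5/f ÷ 5.
Tangency: set MRS = p_f/p_h = 7/7 = 1.
MRS depends only on f: 1/f = 1 ⇒ f* = 1/1 = 1.
From the budget, 7·h = 140 − 7·1 = 133, so h* = 19.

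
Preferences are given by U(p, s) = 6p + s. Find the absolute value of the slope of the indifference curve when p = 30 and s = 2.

MU_p = 6, MU_s = 1, so MRS = 6/1 = 6 at every bundle.
At (30, 2): MRS = 6.
So at (30, 2) the consumer would give up 6 units of s for one more unit of p.

MRS = 6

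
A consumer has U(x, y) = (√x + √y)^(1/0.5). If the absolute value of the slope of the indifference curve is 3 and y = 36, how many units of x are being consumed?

x = 4

For CES with ρ = 0.5, MRS = √(y/x).
Setting √(36/x) = 3 gives 36/x = 9 and x = 4.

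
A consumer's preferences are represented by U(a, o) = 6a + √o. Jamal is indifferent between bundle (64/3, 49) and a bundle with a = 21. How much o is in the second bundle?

U(64/3, 49) = 135.
Set U(21, o) = 135 and solve.
With a = 21: √o = 135 − 6·21 = 9, so √o = 9 and o = 81.
Check: U(21, 81) = 135.

o = 81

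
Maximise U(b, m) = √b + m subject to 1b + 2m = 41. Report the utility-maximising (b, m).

MU_b = 1/(2√b), MU_m = 1.
MRS = 1/(2√b) ÷ 1.
Tangency: set MRS = p_b/p_m = 1/2 = 0.5.
MRS depends only on b: 0.5/√b = 0.5 ⇒ √b = 0.5/0.5 = 1 ⇒ b* = 1.
From the budget, 2·m = 41 − 1·1 = 40, so m* = 20.

b* = 1, m* = 20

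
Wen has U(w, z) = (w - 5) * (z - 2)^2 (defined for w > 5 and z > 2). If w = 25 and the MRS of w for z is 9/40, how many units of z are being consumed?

MU_w = (z−2)^2, MU_z = 2·(w−5)·(z−2).
MRS = (1/2)·(z−2)/(w−5).
Substitute w = 25: MRS = (z − 2)/40. Setting this equal to 9/40 gives z − 2 = (9/40)·40 = 9, so z = 11.

z = 11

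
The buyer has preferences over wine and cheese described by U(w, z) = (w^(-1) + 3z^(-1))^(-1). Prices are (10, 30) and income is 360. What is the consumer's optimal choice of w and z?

w* = 9, z* = 9

For CES with ρ = -1, MRS = (1/3)·(z/w)^2.
Tangency: set MRS = p_w/p_z = 10/30 = 1/3.
So (z/w)^2 = 1; taking the square root, z/w = 1, i.e. z = w.
Substitute into the budget 10·w + 30·z = 360: 40·w = 360, so w* = 9 and z* = 9.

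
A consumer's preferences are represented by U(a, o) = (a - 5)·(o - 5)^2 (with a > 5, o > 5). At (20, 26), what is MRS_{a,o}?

MU_a = (o−5)^2, MU_o = 2·(a−5)·(o−5).
MRS = (1/2)·(o−5)/(a−5).
At (20, 26): MRS = 0.7.
So at (20, 26) the consumer would give up 0.7 units of o for one more unit of a.

MRS = 0.7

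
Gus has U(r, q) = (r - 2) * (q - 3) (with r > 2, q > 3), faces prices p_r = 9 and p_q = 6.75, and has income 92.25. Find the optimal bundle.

MU_r = (q−3), MU_q = (r−2).
MRS = (q−3)/(r−2).
Tangency: set MRS = p_r/p_q = 9/6.75 = 4/3.
So (q − 3)/(r − 2) = 4/3, i.e. (q − 3) = (4/3)·(r − 2).
Rewrite the budget in excess-of-subsistence terms: 9·(r − 2) + 6.75·(q − 3) = 92.25 − 9·2 − 6.75·3 = 54.
Substituting, 18·(r − 2) = 54, so r − 2 = 3 and r* = 5.
Then q − 3 = (4/3)·3 = 4, so q* = 7.

r* = 5, q* = 7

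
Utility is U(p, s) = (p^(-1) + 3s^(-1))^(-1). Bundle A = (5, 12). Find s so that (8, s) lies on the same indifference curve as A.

U depends on (p, s) only through S = p^(-1) + 3s^(-1), so equal utility means equal S. At (5, 12): S = 0.45.
With p = 8: 8^(-1) = 0.125, so 3s^(-1) = 0.45 − 0.125 = 13/40, i.e. s^(-1) = 13/120.
Hence s = 1/(13/120) = 120/13.
Check: U(8, 120/13) = 2.2222.

s = 120/13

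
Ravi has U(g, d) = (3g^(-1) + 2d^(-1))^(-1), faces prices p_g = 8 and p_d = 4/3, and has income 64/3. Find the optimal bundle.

For CES with ρ = -1, MRS = (3/2)·(d/g)^2.
Tangency: set MRS = p_g/p_d = 8/(4/3) = 6.
So (d/g)^2 = 4; taking the square root, d/g = 2, i.e. d = 2·g.
Substitute into the budget 8·g + (4/3)·d = 64/3: (32/3)·g = 64/3, so g* = 2 and d* = 2·2 = 4.

g* = 2, d* = 4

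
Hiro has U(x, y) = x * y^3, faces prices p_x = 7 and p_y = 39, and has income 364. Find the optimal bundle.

MU_x = y^3 and MU_y = 3·x·y^2.
MRS = MU_x/MU_y = (1/3)·y/x.
Tangency: set MRS = p_x/p_y = 7/39.
So (1/3)·y/x = 7/39, i.e. y = (7/13)·x.
Substitute into the budget 7·x + 39·y = 364: 28·x = 364, so x* = 13.
Then y* = (7/13)·13 = 7.

x* = 13, y* = 7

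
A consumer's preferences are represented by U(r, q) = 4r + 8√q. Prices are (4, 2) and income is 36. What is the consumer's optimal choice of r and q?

r* = 7, q* = 4

MU_r = 4, MU_q = 8/(2√q).
MRS = 4 ÷ (8/(2√q)).
Tangency: set MRS = p_r/p_q = 4/2 = 2.
MRS depends only on q: √q = 2 ⇒ √q = 2 ⇒ q* = 4.
From the budget, 4·r = 36 − 2·4 = 28, so r* = 7.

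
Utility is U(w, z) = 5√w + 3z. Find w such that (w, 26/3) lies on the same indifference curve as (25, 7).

U(25, 7) = 46.
Set U(w, 26/3) = 46 and solve.
With z = 26/3: 5√w = 46 − 3·26/3 = 20, so √w = 4 and w = 16.
Check: U(16, 26/3) = 46.

w = 16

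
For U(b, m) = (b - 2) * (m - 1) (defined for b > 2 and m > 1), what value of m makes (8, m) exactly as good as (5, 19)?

m = 10

U(5, 19) = 54.
Set U(8, m) = 54 and solve.
With b = 8: (8 − 2) = 6, so (m − 1) = 54/6 = 9.
So m = 1 + 9 = 10.
Check: U(8, 10) = 54.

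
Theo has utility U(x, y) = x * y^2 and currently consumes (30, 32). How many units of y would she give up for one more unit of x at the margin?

MU_x = y^2 and MU_y = 2·x·y.
MRS = MU_x/MU_y = (1/2)·y/x.
At (30, 32): MRS = 8/15.
The indifference curve has slope −8/15 at this bundle.

MRS = 8/15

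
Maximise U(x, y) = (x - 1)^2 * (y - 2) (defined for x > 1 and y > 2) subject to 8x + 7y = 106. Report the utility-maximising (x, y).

x* = 8, y* = 6

MU_x = 2·(x−1)·(y−2), MU_y = (x−1)^2.
MRS = (2/1)·(y−2)/(x−1).
Tangency: set MRS = p_x/p_y = 8/7.
So (2/1)·(y − 2)/(x − 1) = 8/7, i.e. (y − 2) = (4/7)·(x − 1).
Rewrite the budget in excess-of-subsistence terms: 8·(x − 1) + 7·(y − 2) = 106 − 8·1 − 7·2 = 84.
Substituting, 12·(x − 1) = 84, so x − 1 = 7 and x* = 8.
Then y − 2 = (4/7)·7 = 4, so y* = 6.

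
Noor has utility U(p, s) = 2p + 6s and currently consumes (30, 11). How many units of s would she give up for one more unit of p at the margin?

MRS = 1/3

MU_p = 2, MU_s = 6, so MRS = 2/6 = 1/3 at every bundle.
At (30, 11): MRS = 1/3.
So at (30, 11) the consumer would give up 1/3 units of s for one more unit of p.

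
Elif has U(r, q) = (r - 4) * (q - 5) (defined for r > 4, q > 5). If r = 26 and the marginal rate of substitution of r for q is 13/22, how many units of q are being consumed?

MU_r = (q−5), MU_q = (r−4).
MRS = (q−5)/(r−4).
Substitute r = 26: MRS = (q − 5)/22. Setting this equal to 13/22 gives q − 5 = (13/22)·22 = 13, so q = 18.

q = 18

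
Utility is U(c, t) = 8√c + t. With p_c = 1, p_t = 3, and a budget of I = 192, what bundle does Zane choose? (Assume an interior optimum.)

c* = 144, t* = 16

MU_c = 8/(2√c), MU_t = 1.
MRS = 8/(2√c) ÷ 1.
Tangency: set MRS = p_c/p_t = 1/3.
MRS depends only on c: 4/√c = 1/3 ⇒ √c = 4/(1/3) = 12 ⇒ c* = 144.
From the budget, 3·t = 192 − 1·144 = 48, so t* = 16.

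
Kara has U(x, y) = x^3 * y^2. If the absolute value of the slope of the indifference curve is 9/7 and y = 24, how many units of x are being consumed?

x = 28

MU_x = 3·x^2·y^2 and MU_y = 2·x^3·y.
MRS = MU_x/MU_y = (3/2)·y/x.
Substitute y = 24: MRS = 36/x. Setting 36/x = 9/7 gives x = 36/(9/7) = 28.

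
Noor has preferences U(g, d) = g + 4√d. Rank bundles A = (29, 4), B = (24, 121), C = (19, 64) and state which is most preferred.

Evaluate utility at each bundle:
U(A) = 37.000.
U(B) = 68.000.
U(C) = 51.000.
Highest utility is B, so B ≻ C ≻ A.

Bundle B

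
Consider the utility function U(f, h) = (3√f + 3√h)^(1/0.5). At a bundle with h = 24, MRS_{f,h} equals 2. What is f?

f = 6

For CES with ρ = 0.5, MRS = √(h/f).
Setting √(24/f) = 2 gives 24/f = 4 and f = 6.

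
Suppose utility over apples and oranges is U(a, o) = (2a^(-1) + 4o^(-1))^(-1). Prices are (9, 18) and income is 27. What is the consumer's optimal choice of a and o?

a* = 1, o* = 1

For CES with ρ = -1, MRS = (2/4)·(o/a)^2.
Tangency: set MRS = p_a/p_o = 9/18 = 0.5.
So (o/a)^2 = 1; taking the square root, o/a = 1, i.e. o = a.
Substitute into the budget 9·a + 18·o = 27: 27·a = 27, so a* = 1 and o* = 1.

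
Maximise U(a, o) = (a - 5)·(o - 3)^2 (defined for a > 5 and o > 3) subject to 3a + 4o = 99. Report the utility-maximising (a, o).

MU_a = (o−3)^2, MU_o = 2·(a−5)·(o−3).
MRS = (1/2)·(o−3)/(a−5).
Tangency: set MRS = p_a/p_o = 3/4 = 0.75.
So (1/2)·(o − 3)/(a − 5) = 0.75, i.e. (o − 3) = 1.5·(a − 5).
Rewrite the budget in excess-of-subsistence terms: 3·(a − 5) + 4·(o − 3) = 99 − 3·5 − 4·3 = 72.
Substituting, 9·(a − 5) = 72, so a − 5 = 8 and a* = 13.
Then o − 3 = 1.5·8 = 12, so o* = 15.

a* = 13, o* = 15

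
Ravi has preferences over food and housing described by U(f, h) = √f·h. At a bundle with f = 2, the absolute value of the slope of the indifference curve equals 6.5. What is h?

MU_f = 0.5·f^(-0.5)·h and MU_h = √f.
MRS = MU_f/MU_h = (0.5)·h/f.
Substitute f = 2: MRS = h/4. Setting h/4 = 6.5 gives h = 6.5·4 = 26.

h = 26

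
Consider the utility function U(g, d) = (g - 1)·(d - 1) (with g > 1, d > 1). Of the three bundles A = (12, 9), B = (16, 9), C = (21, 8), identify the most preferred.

Evaluate utility at each bundle:
U(A) = 88.
U(B) = 120.
U(C) = 140.
Highest utility is C, so C ≻ B ≻ A.

Bundle C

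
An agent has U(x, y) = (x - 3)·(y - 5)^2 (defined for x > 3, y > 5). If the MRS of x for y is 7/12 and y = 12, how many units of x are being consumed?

MU_x = (y−5)^2, MU_y = 2·(x−3)·(y−5).
MRS = (1/2)·(y−5)/(x−3).
Substitute y = 12: MRS = 3.5/(x − 3). Setting this equal to 7/12 gives x − 3 = 3.5/(7/12) = 6, so x = 9.

x = 9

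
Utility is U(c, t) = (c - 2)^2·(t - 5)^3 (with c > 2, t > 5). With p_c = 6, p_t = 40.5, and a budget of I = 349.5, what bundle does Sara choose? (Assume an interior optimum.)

MU_c = 2·(c−2)·(t−5)^3, MU_t = 3·(c−2)^2·(t−5)^2.
MRS = (2/3)·(t−5)/(c−2).
Tangency: set MRS = p_c/p_t = 6/40.5 = 4/27.
So (2/3)·(t − 5)/(c − 2) = 4/27, i.e. (t − 5) = (2/9)·(c − 2).
Rewrite the budget in excess-of-subsistence terms: 6·(c − 2) + 40.5·(t − 5) = 349.5 − 6·2 − 40.5·5 = 135.
Substituting, 15·(c − 2) = 135, so c − 2 = 9 and c* = 11.
Then t − 5 = (2/9)·9 = 2, so t* = 7.

c* = 11, t* = 7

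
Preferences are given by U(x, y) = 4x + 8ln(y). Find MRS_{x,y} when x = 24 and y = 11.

MU_x = 4, MU_y = 8/y.
MRS = 4 ÷ (8/y).
At (24, 11): MRS = 5.5.
That is, one extra unit of x is worth 5.5 units of y at the margin.

MRS = 5.5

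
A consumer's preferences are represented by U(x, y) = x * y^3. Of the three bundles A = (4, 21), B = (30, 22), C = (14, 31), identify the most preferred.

Bundle C

Evaluate utility at each bundle:
U(A) = 37044.
U(B) = 319440.
U(C) = 417074.
Highest utility is C, so C ≻ B ≻ A.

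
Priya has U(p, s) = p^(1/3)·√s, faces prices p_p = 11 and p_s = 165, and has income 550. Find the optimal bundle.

MU_p = 1/3·p^(-2/3)·√s and MU_s = 0.5·p^(1/3)·s^(-0.5).
MRS = MU_p/MU_s = (2/3)·s/p.
Tangency: set MRS = p_p/p_s = 11/165 = 1/15.
So (2/3)·s/p = 1/15, i.e. s = 0.1·p.
Substitute into the budget 11·p + 165·s = 550: 27.5·p = 550, so p* = 20.
Then s* = 0.1·20 = 2.

p* = 20, s* = 2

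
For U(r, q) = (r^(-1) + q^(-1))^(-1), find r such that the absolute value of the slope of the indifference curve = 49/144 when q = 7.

r = 12

For CES with ρ = -1, MRS = (q/r)^2.
Setting (7/r)^2 = 49/144 gives 7/r = 7/12 and r = 12.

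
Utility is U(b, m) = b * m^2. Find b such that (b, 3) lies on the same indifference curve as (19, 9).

b = 171

U(19, 9) = 1539.
Set U(b, 3) = 1539 and solve.
With m = 3: 3^2 = 9, so b = 1539/9 = 171.
Check: U(171, 3) = 1539.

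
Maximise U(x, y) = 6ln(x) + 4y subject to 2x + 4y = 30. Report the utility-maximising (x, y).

x* = 3, y* = 6

MU_x = 6/x, MU_y = 4.
MRS = 6/x ÷ 4.
Tangency: set MRS = p_x/p_y = 2/4 = 0.5.
MRS depends only on x: 1.5/x = 0.5 ⇒ x* = 1.5/0.5 = 3.
From the budget, 4·y = 30 − 2·3 = 24, so y* = 6.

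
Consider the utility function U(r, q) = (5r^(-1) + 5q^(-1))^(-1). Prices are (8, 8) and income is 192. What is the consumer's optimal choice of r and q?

r* = 12, q* = 12

For CES with ρ = -1, MRS = (q/r)^2.
Tangency: set MRS = p_r/p_q = 8/8 = 1.
So (q/r)^2 = 1; taking the square root, q/r = 1, i.e. q = r.
Substitute into the budget 8·r + 8·q = 192: 16·r = 192, so r* = 12 and q* = 12.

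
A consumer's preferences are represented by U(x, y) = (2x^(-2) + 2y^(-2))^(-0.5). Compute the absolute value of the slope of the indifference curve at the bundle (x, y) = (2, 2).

For CES with ρ = -2, MRS = (y/x)^3.
At (2, 2): MRS = 1.
So at (2, 2) the consumer would give up 1 units of y for one more unit of x.

MRS = 1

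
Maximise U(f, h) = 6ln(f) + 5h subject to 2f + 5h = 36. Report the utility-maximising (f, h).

MU_f = 6/f, MU_h = 5.
MRS = 6/f ÷ 5.
Tangency: set MRS = p_f/p_h = 2/5 = 0.4.
MRS depends only on f: 1.2/f = 0.4 ⇒ f* = 1.2/0.4 = 3.
From the budget, 5·h = 36 − 2·3 = 30, so h* = 6.

f* = 3, h* = 6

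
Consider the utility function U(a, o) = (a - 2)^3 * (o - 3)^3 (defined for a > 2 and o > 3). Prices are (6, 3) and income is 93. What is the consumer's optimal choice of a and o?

a* = 8, o* = 15

MU_a = 3·(a−2)^2·(o−3)^3, MU_o = 3·(a−2)^3·(o−3)^2.
MRS = (o−3)/(a−2).
Tangency: set MRS = p_a/p_o = 6/3 = 2.
So (o − 3)/(a − 2) = 2, i.e. (o − 3) = 2·(a − 2).
Rewrite the budget in excess-of-subsistence terms: 6·(a − 2) + 3·(o − 3) = 93 − 6·2 − 3·3 = 72.
Substituting, 12·(a − 2) = 72, so a − 2 = 6 and a* = 8.
Then o − 3 = 2·6 = 12, so o* = 15.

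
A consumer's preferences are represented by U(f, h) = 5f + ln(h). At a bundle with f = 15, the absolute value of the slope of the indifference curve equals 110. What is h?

MU_f = 5, MU_h = 1/h.
MRS = 5 ÷ (1/h).
MRS depends only on h: 5·h = 110 ⇒ h = 110/5 = 22.

h = 22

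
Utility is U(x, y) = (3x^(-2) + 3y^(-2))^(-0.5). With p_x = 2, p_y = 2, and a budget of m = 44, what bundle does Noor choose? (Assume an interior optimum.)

x* = 11, y* = 11

For CES with ρ = -2, MRS = (y/x)^3.
Tangency: set MRS = p_x/p_y = 2/2 = 1.
So (y/x)^3 = 1; taking the cube root, y/x = 1, i.e. y = x.
Substitute into the budget 2·x + 2·y = 44: 4·x = 44, so x* = 11 and y* = 11.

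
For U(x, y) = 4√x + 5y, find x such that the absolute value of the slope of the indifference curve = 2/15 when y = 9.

MU_x = 4/(2√x), MU_y = 5.
MRS = 4/(2√x) ÷ 5.
MRS depends only on x: 0.4/√x = 2/15 ⇒ √x = 0.4/(2/15) = 3 ⇒ x = 9.

x = 9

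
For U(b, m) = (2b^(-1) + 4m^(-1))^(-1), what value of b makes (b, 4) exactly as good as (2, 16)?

U depends on (b, m) only through S = 2b^(-1) + 4m^(-1), so equal utility means equal S. At (2, 16): S = 1.25.
With m = 4: 4·4^(-1) = 1, so 2b^(-1) = 1.25 − 1 = 0.25, i.e. b^(-1) = 0.125.
Hence b = 1/0.125 = 8.
Check: U(8, 4) = 0.8.

b = 8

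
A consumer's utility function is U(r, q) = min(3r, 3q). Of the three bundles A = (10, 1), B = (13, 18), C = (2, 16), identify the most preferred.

Evaluate utility at each bundle:
U(A) = 3.
U(B) = 39.
U(C) = 6.
Highest utility is B, so B ≻ C ≻ A.

Bundle B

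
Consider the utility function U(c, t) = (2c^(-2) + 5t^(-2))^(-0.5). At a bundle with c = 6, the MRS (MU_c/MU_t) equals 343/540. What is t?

For CES with ρ = -2, MRS = (2/5)·(t/c)^3.
Setting (2/5)·(t/6)^3 = 343/540 gives (t/6)^3 = 343/216, so t/6 = 7/6 and t = 7.

t = 7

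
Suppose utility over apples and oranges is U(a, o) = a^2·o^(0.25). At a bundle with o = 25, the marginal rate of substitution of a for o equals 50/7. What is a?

a = 28

MU_a = 2·a·o^(0.25) and MU_o = 0.25·a^2·o^(-0.75).
MRS = MU_a/MU_o = (8)·o/a.
Substitute o = 25: MRS = 200/a. Setting 200/a = 50/7 gives a = 200/(50/7) = 28.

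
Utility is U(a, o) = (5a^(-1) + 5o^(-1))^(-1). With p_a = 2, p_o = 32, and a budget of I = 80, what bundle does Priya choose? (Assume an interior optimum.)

For CES with ρ = -1, MRS = (o/a)^2.
Tangency: set MRS = p_a/p_o = 2/32 = 1/16.
So (o/a)^2 = 1/16; taking the square root, o/a = 0.25, i.e. o = 0.25·a.
Substitute into the budget 2·a + 32·o = 80: 10·a = 80, so a* = 8 and o* = 0.25·8 = 2.

a* = 8, o* = 2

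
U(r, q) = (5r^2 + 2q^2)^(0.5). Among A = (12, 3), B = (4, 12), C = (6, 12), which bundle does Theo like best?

Evaluate utility at each bundle:
U(A) = 27.166.
U(B) = 19.183.
U(C) = 21.633.
Highest utility is A, so A ≻ C ≻ B.

Bundle A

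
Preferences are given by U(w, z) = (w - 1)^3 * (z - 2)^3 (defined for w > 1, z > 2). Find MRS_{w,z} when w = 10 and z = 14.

MRS = 4/3

MU_w = 3·(w−1)^2·(z−2)^3, MU_z = 3·(w−1)^3·(z−2)^2.
MRS = (z−2)/(w−1).
At (10, 14): MRS = 4/3.
So at (10, 14) the consumer would give up 4/3 units of z for one more unit of w.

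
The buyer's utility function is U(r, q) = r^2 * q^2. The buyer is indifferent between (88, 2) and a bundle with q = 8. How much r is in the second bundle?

r = 22

U(88, 2) = 30976.
Set U(r, 8) = 30976 and solve.
With q = 8: 8^2 = 64, so r^2 = 30976/64 = 484; taking the square root, r = 22.
Check: U(22, 8) = 30976.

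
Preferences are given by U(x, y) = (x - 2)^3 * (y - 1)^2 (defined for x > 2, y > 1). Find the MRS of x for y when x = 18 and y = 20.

MU_x = 3·(x−2)^2·(y−1)^2, MU_y = 2·(x−2)^3·(y−1).
MRS = (3/2)·(y−1)/(x−2).
At (18, 20): MRS = 57/32.
So at (18, 20) the consumer would give up 57/32 units of y for one more unit of x.

MRS = 57/32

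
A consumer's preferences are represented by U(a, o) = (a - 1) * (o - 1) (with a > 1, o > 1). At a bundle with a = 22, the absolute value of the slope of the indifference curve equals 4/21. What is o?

MU_a = (o−1), MU_o = (a−1).
MRS = (o−1)/(a−1).
Substitute a = 22: MRS = (o − 1)/21. Setting this equal to 4/21 gives o − 1 = (4/21)·21 = 4, so o = 5.

o = 5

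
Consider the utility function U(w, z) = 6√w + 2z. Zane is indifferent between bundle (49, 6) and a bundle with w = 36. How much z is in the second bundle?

U(49, 6) = 54.
Set U(36, z) = 54 and solve.
With w = 36: √36 = 6, so 2z = 54 − 6·6 = 18 and z = 9.
Check: U(36, 9) = 54.

z = 9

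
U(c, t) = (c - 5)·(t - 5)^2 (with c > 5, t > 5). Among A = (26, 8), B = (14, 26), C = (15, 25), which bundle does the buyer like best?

Evaluate utility at each bundle:
U(A) = 189.
U(B) = 3969.
U(C) = 4000.
Highest utility is C, so C ≻ B ≻ A.

Bundle C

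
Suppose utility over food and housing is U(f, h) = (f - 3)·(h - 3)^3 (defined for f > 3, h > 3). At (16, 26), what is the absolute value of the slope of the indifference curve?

MRS = 23/39

MU_f = (h−3)^3, MU_h = 3·(f−3)·(h−3)^2.
MRS = (1/3)·(h−3)/(f−3).
At (16, 26): MRS = 23/39.
That is, one extra unit of f is worth 23/39 units of h at the margin.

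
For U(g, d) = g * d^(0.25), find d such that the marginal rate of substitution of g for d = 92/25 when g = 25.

d = 23

MU_g = d^(0.25) and MU_d = 0.25·g·d^(-0.75).
MRS = MU_g/MU_d = (4)·d/g.
Substitute g = 25: MRS = d/6.25. Setting d/6.25 = 92/25 gives d = (92/25)·6.25 = 23.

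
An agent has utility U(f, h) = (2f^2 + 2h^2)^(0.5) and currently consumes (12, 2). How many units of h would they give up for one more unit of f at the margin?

MRS = 6

For CES with ρ = 2, MRS = (h/f)^(-1).
At (12, 2): MRS = 6.
That is, one extra unit of f is worth 6 units of h at the margin.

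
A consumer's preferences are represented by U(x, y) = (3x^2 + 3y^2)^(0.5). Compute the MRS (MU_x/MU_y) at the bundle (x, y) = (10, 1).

MRS = 10

For CES with ρ = 2, MRS = (y/x)^(-1).
At (10, 1): MRS = 10.
So at (10, 1) the consumer would give up 10 units of y for one more unit of x.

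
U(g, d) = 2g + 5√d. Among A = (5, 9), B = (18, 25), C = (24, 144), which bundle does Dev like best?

Bundle C

Evaluate utility at each bundle:
U(A) = 25.000.
U(B) = 61.000.
U(C) = 108.000.
Highest utility is C, so C ≻ B ≻ A.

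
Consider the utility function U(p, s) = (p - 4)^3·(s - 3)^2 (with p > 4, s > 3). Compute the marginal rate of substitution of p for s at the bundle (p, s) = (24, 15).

MU_p = 3·(p−4)^2·(s−3)^2, MU_s = 2·(p−4)^3·(s−3).
MRS = (3/2)·(s−3)/(p−4).
At (24, 15): MRS = 0.9.
That is, one extra unit of p is worth 0.9 units of s at the margin.

MRS = 0.9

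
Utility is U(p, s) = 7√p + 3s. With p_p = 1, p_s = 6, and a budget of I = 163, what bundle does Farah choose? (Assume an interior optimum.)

p* = 49, s* = 19

MU_p = 7/(2√p), MU_s = 3.
MRS = 7/(2√p) ÷ 3.
Tangency: set MRS = p_p/p_s = 1/6.
MRS depends only on p: (7/6)/√p = 1/6 ⇒ √p = (7/6)/(1/6) = 7 ⇒ p* = 49.
From the budget, 6·s = 163 − 1·49 = 114, so s* = 19.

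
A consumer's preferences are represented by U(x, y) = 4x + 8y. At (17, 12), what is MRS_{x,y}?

MU_x = 4, MU_y = 8, so MRS = 4/8 = 0.5 at every bundle.
At (17, 12): MRS = 0.5.
That is, one extra unit of x is worth 0.5 units of y at the margin.

MRS = 0.5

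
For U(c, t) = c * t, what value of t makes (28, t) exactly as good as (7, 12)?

U(7, 12) = 84.
Set U(28, t) = 84 and solve.
With c = 28: t = 84/28 = 3.
Check: U(28, 3) = 84.

t = 3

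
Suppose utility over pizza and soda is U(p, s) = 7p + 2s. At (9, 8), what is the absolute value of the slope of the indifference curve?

MU_p = 7, MU_s = 2, so MRS = 7/2 = 3.5 at every bundle.
At (9, 8): MRS = 3.5.
That is, one extra unit of p is worth 3.5 units of s at the margin.

MRS = 3.5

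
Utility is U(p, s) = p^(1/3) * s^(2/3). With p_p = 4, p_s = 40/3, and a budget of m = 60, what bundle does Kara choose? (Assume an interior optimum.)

p* = 5, s* = 3

MU_p = 1/3·p^(-2/3)·s^(2/3) and MU_s = 2/3·p^(1/3)·s^(-1/3).
MRS = MU_p/MU_s = (0.5)·s/p.
Tangency: set MRS = p_p/p_s = 4/(40/3) = 0.3.
So (0.5)·s/p = 0.3, i.e. s = 0.6·p.
Substitute into the budget 4·p + (40/3)·s = 60: 12·p = 60, so p* = 5.
Then s* = 0.6·5 = 3.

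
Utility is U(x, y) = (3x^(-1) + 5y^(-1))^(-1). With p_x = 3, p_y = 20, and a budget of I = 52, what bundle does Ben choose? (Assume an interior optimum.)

For CES with ρ = -1, MRS = (3/5)·(y/x)^2.
Tangency: set MRS = p_x/p_y = 3/20 = 0.15.
So (y/x)^2 = 0.25; taking the square root, y/x = 0.5, i.e. y = 0.5·x.
Substitute into the budget 3·x + 20·y = 52: 13·x = 52, so x* = 4 and y* = 0.5·4 = 2.

x* = 4, y* = 2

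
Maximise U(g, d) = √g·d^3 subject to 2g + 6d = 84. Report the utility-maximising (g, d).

g* = 6, d* = 12

MU_g = 0.5·g^(-0.5)·d^3 and MU_d = 3·√g·d^2.
MRS = MU_g/MU_d = (1/6)·d/g.
Tangency: set MRS = p_g/p_d = 2/6 = 1/3.
So (1/6)·d/g = 1/3, i.e. d = 2·g.
Substitute into the budget 2·g + 6·d = 84: 14·g = 84, so g* = 6.
Then d* = 2·6 = 12.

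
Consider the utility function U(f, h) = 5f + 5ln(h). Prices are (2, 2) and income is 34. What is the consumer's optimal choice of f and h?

MU_f = 5, MU_h = 5/h.
MRS = 5 ÷ (5/h).
Tangency: set MRS = p_f/p_h = 2/2 = 1.
MRS depends only on h: h = 1 ⇒ h* = 1.
From the budget, 2·f = 34 − 2·1 = 32, so f* = 16.

f* = 16, h* = 1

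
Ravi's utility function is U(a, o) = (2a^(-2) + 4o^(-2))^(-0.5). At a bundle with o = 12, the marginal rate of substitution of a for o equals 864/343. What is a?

a = 7

For CES with ρ = -2, MRS = (2/4)·(o/a)^3.
Setting (2/4)·(12/a)^3 = 864/343 gives (12/a)^3 = 1728/343, so 12/a = 12/7 and a = 7.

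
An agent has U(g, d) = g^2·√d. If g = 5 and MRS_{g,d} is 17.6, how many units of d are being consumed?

d = 22

MU_g = 2·g·√d and MU_d = 0.5·g^2·d^(-0.5).
MRS = MU_g/MU_d = (4)·d/g.
Substitute g = 5: MRS = d/1.25. Setting d/1.25 = 17.6 gives d = 17.6·1.25 = 22.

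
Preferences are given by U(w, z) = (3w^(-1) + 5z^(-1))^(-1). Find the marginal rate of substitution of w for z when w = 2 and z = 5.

MRS = 3.75

For CES with ρ = -1, MRS = (3/5)·(z/w)^2.
At (2, 5): MRS = 3.75.
So at (2, 5) the consumer would give up 3.75 units of z for one more unit of w.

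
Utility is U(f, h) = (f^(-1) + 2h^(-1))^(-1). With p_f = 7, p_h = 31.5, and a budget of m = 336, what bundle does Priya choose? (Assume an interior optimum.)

f* = 12, h* = 8

For CES with ρ = -1, MRS = (1/2)·(h/f)^2.
Tangency: set MRS = p_f/p_h = 7/31.5 = 2/9.
So (h/f)^2 = 4/9; taking the square root, h/f = 2/3, i.e. h = (2/3)·f.
Substitute into the budget 7·f + 31.5·h = 336: 28·f = 336, so f* = 12 and h* = (2/3)·12 = 8.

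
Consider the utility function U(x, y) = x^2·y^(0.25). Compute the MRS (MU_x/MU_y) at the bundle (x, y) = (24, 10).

MRS = 10/3

MU_x = 2·x·y^(0.25) and MU_y = 0.25·x^2·y^(-0.75).
MRS = MU_x/MU_y = (8)·y/x.
At (24, 10): MRS = 10/3.
So at (24, 10) the consumer would give up 10/3 units of y for one more unit of x.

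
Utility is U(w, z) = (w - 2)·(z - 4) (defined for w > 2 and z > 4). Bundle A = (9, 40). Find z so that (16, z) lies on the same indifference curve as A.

z = 22

U(9, 40) = 252.
Set U(16, z) = 252 and solve.
With w = 16: (16 − 2) = 14, so (z − 4) = 252/14 = 18.
So z = 4 + 18 = 22.
Check: U(16, 22) = 252.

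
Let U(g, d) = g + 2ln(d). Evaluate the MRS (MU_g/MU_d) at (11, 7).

MRS = 3.5

MU_g = 1, MU_d = 2/d.
MRS = 1 ÷ (2/d).
At (11, 7): MRS = 3.5.
The indifference curve has slope −3.5 at this bundle.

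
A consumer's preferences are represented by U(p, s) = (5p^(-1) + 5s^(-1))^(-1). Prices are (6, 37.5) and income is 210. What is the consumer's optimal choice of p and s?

For CES with ρ = -1, MRS = (s/p)^2.
Tangency: set MRS = p_p/p_s = 6/37.5 = 4/25.
So (s/p)^2 = 4/25; taking the square root, s/p = 0.4, i.e. s = 0.4·p.
Substitute into the budget 6·p + 37.5·s = 210: 21·p = 210, so p* = 10 and s* = 0.4·10 = 4.

p* = 10, s* = 4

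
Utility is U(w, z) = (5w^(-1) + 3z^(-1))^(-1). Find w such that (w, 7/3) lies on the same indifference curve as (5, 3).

w = 7

U depends on (w, z) only through S = 5w^(-1) + 3z^(-1), so equal utility means equal S. At (5, 3): S = 2.
With z = 7/3: 3·(7/3)^(-1) = 9/7, so 5w^(-1) = 2 − 9/7 = 5/7, i.e. w^(-1) = 1/7.
Hence w = 1/(1/7) = 7.
Check: U(7, 7/3) = 0.5.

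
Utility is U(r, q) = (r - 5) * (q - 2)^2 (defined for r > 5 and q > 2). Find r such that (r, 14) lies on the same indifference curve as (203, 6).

r = 27

U(203, 6) = 3168.
Set U(r, 14) = 3168 and solve.
With q = 14: (14 − 2)^2 = 144, so (r − 5) = 3168/144 = 22.
So r = 5 + 22 = 27.
Check: U(27, 14) = 3168.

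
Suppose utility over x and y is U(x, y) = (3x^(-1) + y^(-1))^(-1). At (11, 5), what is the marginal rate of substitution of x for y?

MRS = 75/121

For CES with ρ = -1, MRS = (3/1)·(y/x)^2.
At (11, 5): MRS = 75/121.
The indifference curve has slope −75/121 at this bundle.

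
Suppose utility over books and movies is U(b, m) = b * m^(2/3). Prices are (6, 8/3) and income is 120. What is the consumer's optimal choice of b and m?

MU_b = m^(2/3) and MU_m = 2/3·b·m^(-1/3).
MRS = MU_b/MU_m = (1.5)·m/b.
Tangency: set MRS = p_b/p_m = 6/(8/3) = 2.25.
So (1.5)·m/b = 2.25, i.e. m = 1.5·b.
Substitute into the budget 6·b + (8/3)·m = 120: 10·b = 120, so b* = 12.
Then m* = 1.5·12 = 18.

b* = 12, m* = 18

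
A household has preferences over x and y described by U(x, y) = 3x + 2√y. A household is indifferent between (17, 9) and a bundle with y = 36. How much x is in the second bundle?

U(17, 9) = 57.
Set U(x, 36) = 57 and solve.
With y = 36: √36 = 6, so 3x = 57 − 2·6 = 45 and x = 15.
Check: U(15, 36) = 57.

x = 15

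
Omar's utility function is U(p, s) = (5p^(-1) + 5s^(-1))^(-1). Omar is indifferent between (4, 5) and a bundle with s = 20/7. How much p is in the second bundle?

p = 10

U depends on (p, s) only through S = 5p^(-1) + 5s^(-1), so equal utility means equal S. At (4, 5): S = 2.25.
With s = 20/7: 5·(20/7)^(-1) = 1.75, so 5p^(-1) = 2.25 − 1.75 = 0.5, i.e. p^(-1) = 0.1.
Hence p = 1/0.1 = 10.
Check: U(10, 20/7) = 0.4444.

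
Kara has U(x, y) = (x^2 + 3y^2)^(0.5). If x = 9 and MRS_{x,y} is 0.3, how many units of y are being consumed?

y = 10

For CES with ρ = 2, MRS = (1/3)·(y/x)^(-1).
Setting (1/3)·(y/9)^(-1) = 0.3 gives (y/9)^(-1) = 0.9, so y/9 = 10/9 and y = 10.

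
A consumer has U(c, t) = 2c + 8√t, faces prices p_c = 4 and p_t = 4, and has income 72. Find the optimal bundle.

MU_c = 2, MU_t = 8/(2√t).
MRS = 2 ÷ (8/(2√t)).
Tangency: set MRS = p_c/p_t = 4/4 = 1.
MRS depends only on t: 0.5·√t = 1 ⇒ √t = 1/0.5 = 2 ⇒ t* = 4.
From the budget, 4·c = 72 − 4·4 = 56, so c* = 14.

c* = 14, t* = 4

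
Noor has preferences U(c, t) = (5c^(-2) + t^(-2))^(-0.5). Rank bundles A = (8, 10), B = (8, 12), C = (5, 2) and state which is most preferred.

Evaluate utility at each bundle:
U(A) = 3.369.
U(B) = 3.429.
U(C) = 1.491.
Highest utility is B, so B ≻ A ≻ C.

Bundle B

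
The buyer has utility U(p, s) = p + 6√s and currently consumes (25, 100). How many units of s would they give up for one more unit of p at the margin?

MRS = 10/3

MU_p = 1, MU_s = 6/(2√s).
MRS = 1 ÷ (6/(2√s)).
At (25, 100): MRS = 10/3.
The indifference curve has slope −10/3 at this bundle.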